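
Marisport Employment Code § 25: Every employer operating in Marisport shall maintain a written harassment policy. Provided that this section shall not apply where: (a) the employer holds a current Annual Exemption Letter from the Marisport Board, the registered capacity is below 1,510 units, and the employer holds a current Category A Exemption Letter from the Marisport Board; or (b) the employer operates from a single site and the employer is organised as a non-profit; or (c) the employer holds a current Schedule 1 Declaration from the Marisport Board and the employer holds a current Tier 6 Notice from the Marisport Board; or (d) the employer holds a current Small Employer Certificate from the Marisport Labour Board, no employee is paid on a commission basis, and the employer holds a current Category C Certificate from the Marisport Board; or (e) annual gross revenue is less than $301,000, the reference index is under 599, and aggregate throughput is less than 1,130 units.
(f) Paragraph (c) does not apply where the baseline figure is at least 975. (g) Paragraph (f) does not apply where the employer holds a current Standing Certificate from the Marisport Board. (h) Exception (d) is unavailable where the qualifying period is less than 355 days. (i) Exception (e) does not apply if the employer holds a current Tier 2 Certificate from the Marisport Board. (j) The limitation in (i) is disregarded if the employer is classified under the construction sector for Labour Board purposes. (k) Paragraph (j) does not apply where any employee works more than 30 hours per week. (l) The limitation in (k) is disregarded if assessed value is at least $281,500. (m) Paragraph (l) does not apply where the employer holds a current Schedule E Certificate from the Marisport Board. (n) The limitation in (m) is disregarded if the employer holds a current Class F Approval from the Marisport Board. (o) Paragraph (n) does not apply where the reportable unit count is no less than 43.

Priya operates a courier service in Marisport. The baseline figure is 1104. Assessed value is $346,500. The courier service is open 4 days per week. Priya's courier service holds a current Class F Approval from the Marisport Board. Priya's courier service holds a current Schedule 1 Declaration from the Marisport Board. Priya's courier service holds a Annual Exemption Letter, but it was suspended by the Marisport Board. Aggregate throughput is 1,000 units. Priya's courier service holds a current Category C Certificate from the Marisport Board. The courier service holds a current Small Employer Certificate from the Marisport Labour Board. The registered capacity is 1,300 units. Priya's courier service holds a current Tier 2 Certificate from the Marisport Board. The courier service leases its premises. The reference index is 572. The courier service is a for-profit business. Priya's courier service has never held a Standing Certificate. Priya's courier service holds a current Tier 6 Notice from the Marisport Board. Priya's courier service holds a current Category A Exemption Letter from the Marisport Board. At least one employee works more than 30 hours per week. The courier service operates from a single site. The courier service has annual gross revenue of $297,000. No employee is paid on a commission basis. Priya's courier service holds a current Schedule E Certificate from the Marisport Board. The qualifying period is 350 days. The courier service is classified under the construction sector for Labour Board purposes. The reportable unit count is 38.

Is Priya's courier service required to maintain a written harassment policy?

No — exception (e) applies; Priya's courier service is not required to maintain a written harassment policy.

Exception (a) fails — there is no Annual Exemption Letter in force.
Exception (b) requires that the employer is organised as a non-profit; but the employer is for-profit, so (b) is unavailable.
Exception (c) is satisfied on its face — a current Schedule 1 Declaration is held; a current Tier 6 Notice is held. But applying paragraphs (f)–(g): (f) is triggered — the baseline figure is 1,104, meeting the 975 threshold. (g), which would lift (f), does not operate here — there is no Standing Certificate in force. (c) is therefore removed.
Exception (d)'s conditions are all satisfied: a current Small Employer Certificate is held; no employee is paid on commission; a current Category C Certificate is held. But applying paragraph (h): (h) operates against (d): the qualifying period is 350 days, less than the 355 days limit. Exception (d) does not apply.
Exception (e)'s conditions are all satisfied: annual gross revenue is $297,000, less than the $301,000 limit; the reference index is 572, under the 599 limit; aggregate throughput is 1,000 units, less than the 1,130 units limit. As to paragraphs (i)–(o): (i) operates (a current Tier 2 Certificate is held), but is overridden by (j): (j) operates against (i): the courier service is classified under the construction sector. (k) would limit (j) — at least one employee exceeds 30 hours/week — but (l) sets (k) aside: (l) operates against (k): assessed value is $346,500, meeting the $281,500 threshold. (m) would limit (l) — a current Schedule E Certificate is held — but (n) sets (m) aside: (n) operates against (m): a current Class F Approval is held. (o) does not operate here (the reportable unit count is 38, short of 43), so (n) stands. Exception (e) stands.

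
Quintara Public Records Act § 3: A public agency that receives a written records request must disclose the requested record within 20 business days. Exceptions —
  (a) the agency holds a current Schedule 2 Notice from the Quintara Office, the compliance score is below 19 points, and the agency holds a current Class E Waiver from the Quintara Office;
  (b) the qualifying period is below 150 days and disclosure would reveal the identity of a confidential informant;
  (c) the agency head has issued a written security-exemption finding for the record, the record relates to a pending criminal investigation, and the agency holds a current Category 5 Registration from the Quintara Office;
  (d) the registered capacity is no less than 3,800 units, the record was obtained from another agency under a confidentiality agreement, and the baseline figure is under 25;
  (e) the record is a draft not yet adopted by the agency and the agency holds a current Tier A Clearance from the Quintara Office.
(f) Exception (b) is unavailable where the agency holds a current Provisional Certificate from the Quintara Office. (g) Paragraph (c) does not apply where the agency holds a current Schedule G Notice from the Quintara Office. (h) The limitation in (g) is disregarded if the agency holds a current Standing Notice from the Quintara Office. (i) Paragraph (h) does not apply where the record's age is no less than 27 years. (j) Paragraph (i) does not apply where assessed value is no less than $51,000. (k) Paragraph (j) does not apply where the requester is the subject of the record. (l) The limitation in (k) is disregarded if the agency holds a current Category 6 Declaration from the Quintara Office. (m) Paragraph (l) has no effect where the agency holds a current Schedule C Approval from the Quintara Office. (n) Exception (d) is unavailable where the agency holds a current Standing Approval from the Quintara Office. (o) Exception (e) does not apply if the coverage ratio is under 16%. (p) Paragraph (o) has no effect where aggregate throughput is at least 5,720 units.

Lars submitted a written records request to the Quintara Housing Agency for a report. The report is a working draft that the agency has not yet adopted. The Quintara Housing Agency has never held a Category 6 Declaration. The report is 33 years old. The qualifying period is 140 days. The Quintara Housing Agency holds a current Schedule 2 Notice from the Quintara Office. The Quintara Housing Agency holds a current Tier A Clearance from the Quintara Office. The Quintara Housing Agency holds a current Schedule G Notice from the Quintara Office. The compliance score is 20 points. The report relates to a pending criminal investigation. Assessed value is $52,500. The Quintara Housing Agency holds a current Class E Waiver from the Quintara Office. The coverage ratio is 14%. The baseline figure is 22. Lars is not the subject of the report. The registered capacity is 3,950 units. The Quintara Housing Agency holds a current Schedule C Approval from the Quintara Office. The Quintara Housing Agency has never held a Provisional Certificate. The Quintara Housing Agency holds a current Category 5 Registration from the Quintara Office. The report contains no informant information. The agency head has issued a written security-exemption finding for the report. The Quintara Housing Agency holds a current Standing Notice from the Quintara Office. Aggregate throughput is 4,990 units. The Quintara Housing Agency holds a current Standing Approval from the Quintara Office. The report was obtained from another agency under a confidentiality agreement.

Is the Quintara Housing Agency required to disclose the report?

No — exception (c) applies; the Quintara Housing Agency is not required to disclose the report.

Exception (a) requires that the compliance score is below 19 points; but the compliance score is 20 points, not below 19 points, so (a) is unavailable.
Exception (b) does not apply: the report contains no informant information.
Exception (c) is satisfied on its face — a written security-exemption finding has been issued; the report relates to a pending investigation; a current Category 5 Registration is held. Considering the limiting provisions: (g) applies (a current Schedule G Notice is held), but yields to (h): (h) operates against (g): a current Standing Notice is held. (i) would limit (h) — the record's age is 33 years, meeting the 27 years threshold — but (j) sets (i) aside: (j) operates against (i): assessed value is $52,500, meeting the $51,000 threshold. (k), which would lift (j), is not triggered — Lars is not the subject of the report. Exception (c) stands.
All of (d)'s requirements are met (the registered capacity is 3,950 units, meeting the 3,800 units threshold; the report was obtained under a confidentiality agreement; the baseline figure is 22, under the 25 limit). Turning to paragraph (n): (n) applies — a current Standing Approval is held. So (d) is unavailable.
Exception (e) is satisfied on its face — the report is an unadopted draft; a current Tier A Clearance is held. But: (o) operates against (e): the coverage ratio is 14%, under the 16% limit. (p) is not triggered (aggregate throughput is 4,990 units, short of 5,720 units), so (o) stands. Exception (e) does not apply.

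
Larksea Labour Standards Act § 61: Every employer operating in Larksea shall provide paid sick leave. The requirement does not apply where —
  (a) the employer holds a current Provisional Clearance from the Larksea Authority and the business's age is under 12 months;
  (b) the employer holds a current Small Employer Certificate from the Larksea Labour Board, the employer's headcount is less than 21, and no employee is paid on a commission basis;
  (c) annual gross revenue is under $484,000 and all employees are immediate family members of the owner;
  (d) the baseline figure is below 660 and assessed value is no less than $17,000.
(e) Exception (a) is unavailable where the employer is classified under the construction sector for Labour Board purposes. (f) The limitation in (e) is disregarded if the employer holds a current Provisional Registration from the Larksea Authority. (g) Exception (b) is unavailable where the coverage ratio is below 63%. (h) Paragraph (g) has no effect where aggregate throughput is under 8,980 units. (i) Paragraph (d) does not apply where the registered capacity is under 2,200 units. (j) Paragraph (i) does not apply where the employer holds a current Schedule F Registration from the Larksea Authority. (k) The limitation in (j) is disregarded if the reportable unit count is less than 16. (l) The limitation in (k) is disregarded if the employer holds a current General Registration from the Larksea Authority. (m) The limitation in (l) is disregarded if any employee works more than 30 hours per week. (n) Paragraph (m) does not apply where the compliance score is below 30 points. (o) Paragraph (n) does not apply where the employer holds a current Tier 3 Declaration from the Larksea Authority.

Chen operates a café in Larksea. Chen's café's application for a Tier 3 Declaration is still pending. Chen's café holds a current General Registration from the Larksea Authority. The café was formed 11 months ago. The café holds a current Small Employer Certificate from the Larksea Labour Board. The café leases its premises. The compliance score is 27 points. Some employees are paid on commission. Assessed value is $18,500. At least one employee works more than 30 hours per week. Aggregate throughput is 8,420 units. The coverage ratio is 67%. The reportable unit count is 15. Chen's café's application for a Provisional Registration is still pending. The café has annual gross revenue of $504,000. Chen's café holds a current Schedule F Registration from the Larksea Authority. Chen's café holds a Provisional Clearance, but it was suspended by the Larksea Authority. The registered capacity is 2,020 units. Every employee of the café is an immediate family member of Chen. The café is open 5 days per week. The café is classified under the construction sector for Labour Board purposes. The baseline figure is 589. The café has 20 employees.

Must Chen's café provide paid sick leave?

No — exception (d) applies; Chen's café is not required to provide paid sick leave.

Exception (a) requires that the employer holds a current Provisional Clearance from the Larksea Authority; but no current Provisional Clearance is held, so (a) is unavailable.
Exception (b) does not apply: some employees are paid on commission.
Exception (c) fails — annual gross revenue is $504,000, not under $484,000.
Exception (d) is satisfied on its face — the baseline figure is 589, below the 660 limit; assessed value is $18,500, meeting the $17,000 threshold. Considering the limiting provisions: (i) operates (the registered capacity is 2,020 units, under the 2,200 units limit), but is displaced by (j): (j) applies — a current Schedule F Registration is held. (k) would limit (j) — the reportable unit count is 15, less than the 16 limit — but (l) sets (k) aside: (l) applies — a current General Registration is held. (m) would limit (l) — at least one employee exceeds 30 hours/week — but (n) sets (m) aside: (n) operates against (m): the compliance score is 27 points, below the 30 points limit. (o), which would lift (n), does not operate here — there is no Tier 3 Declaration in force. Exception (d) stands.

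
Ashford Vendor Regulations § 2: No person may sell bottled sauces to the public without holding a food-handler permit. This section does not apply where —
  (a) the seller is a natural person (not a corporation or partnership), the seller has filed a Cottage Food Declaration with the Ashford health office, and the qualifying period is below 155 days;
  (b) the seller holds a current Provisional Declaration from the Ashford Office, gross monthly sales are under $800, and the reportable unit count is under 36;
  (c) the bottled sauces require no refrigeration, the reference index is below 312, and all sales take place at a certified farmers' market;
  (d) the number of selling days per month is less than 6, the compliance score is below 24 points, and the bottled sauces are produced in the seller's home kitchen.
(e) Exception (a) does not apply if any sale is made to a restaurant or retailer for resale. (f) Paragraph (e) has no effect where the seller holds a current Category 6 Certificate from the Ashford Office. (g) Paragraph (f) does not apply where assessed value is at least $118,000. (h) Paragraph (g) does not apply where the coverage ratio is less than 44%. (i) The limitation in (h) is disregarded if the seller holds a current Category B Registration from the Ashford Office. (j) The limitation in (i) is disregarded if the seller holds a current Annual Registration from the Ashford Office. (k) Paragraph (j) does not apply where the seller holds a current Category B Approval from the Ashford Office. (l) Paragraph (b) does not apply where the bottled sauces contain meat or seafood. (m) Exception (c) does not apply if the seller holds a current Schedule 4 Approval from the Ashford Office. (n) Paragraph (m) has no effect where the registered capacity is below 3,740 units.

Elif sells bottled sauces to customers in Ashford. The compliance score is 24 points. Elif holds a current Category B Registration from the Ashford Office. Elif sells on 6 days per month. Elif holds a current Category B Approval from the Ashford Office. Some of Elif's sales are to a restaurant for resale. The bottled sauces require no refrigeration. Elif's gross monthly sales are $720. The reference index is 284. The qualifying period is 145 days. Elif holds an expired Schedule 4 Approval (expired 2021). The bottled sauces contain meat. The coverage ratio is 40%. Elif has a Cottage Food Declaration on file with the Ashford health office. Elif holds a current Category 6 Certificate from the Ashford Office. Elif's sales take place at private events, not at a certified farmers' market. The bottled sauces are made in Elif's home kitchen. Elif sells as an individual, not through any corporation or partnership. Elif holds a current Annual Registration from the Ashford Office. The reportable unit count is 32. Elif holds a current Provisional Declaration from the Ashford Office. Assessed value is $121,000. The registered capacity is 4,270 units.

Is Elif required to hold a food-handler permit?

Exception (a)'s conditions are all satisfied: the seller is a natural person; a Cottage Food Declaration is on file; the qualifying period is 145 days, below the 155 days limit. But: (e) operates against (a): some sales are to a restaurant for resale. (f) is engaged (a current Category 6 Certificate is held), but is overridden by (g): (g) operates against (f): assessed value is $121,000, meeting the $118,000 threshold. (h) is triggered (the coverage ratio is 40%, less than the 44% limit), but is set aside by (i): (i) operates against (h): a current Category B Registration is held. (j) would limit (i) — a current Annual Registration is held — but (k) sets (j) aside: (k) operates against (j): a current Category B Approval is held. Exception (a) does not apply.
Exception (b): a current Provisional Declaration is held; gross monthly sales are $720, under the $800 limit; the reportable unit count is 32, under the 36 limit — every condition holds. However, paragraph (l) must be considered: (l) operates against (b): the bottled sauces contain meat. (b) is therefore removed.
Exception (c) does not apply: sales are at private events, not a certified farmers' market.
Exception (d) fails — the number of selling days per month is 6, not less than 6.
Every exception is unavailable, so the rule governs.

Yes — Elif must hold a food-handler permit.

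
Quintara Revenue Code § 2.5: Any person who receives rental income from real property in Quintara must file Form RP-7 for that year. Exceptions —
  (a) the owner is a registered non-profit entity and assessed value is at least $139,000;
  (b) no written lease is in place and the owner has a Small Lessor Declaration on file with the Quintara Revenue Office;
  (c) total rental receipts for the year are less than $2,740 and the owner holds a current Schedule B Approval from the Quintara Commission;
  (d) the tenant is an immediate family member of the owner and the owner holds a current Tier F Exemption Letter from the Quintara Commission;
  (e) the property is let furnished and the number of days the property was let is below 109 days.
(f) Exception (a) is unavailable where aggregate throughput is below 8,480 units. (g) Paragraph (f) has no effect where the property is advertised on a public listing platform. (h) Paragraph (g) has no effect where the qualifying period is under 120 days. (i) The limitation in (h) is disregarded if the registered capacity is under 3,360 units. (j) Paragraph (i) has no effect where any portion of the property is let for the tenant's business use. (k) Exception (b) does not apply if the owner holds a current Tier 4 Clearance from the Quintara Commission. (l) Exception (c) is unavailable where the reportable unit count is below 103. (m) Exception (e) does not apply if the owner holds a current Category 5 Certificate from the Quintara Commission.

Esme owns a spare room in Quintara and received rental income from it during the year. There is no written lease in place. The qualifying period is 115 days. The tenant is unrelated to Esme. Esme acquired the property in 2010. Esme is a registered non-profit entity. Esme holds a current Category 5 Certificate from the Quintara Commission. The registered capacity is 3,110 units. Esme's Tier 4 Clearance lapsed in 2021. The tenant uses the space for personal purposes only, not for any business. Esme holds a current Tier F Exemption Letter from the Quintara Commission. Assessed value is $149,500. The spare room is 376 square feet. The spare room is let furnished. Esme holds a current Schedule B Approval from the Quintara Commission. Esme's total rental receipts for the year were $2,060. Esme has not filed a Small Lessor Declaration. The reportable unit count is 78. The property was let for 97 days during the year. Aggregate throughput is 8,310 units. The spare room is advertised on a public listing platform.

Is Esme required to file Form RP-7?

No — exception (a) applies; Esme is not required to file Form RP-7.

Exception (a): Esme is a registered non-profit; assessed value is $149,500, meeting the $139,000 threshold — every condition holds. Applying paragraphs (f)–(j): (f) applies (aggregate throughput is 8,310 units, below the 8,480 units limit), but yields to (g): (g) is engaged — the property is publicly advertised. (h) would limit (g) — the qualifying period is 115 days, under the 120 days limit — but (i) sets (h) aside: (i) operates — the registered capacity is 3,110 units, under the 3,360 units limit. (j) is not engaged (the space is used for personal purposes only), so (i) stands. So (a) applies.
Exception (b) fails — no Small Lessor Declaration is on file.
Exception (c) is satisfied on its face — total rental receipts for the year are $2,060, less than the $2,740 limit; a current Schedule B Approval is held. However, paragraph (l) must be considered: (l) operates against (c): the reportable unit count is 78, below the 103 limit. Exception (c) does not apply.
Exception (d) requires that the tenant is an immediate family member of the owner; but the tenant is unrelated to the owner, so (d) is unavailable.
Exception (e) is satisfied on its face — the property is let furnished; the number of days the property was let is 97 days, below the 109 days limit. Turning to paragraph (m): (m) operates against (e): a current Category 5 Certificate is held. So (e) is unavailable.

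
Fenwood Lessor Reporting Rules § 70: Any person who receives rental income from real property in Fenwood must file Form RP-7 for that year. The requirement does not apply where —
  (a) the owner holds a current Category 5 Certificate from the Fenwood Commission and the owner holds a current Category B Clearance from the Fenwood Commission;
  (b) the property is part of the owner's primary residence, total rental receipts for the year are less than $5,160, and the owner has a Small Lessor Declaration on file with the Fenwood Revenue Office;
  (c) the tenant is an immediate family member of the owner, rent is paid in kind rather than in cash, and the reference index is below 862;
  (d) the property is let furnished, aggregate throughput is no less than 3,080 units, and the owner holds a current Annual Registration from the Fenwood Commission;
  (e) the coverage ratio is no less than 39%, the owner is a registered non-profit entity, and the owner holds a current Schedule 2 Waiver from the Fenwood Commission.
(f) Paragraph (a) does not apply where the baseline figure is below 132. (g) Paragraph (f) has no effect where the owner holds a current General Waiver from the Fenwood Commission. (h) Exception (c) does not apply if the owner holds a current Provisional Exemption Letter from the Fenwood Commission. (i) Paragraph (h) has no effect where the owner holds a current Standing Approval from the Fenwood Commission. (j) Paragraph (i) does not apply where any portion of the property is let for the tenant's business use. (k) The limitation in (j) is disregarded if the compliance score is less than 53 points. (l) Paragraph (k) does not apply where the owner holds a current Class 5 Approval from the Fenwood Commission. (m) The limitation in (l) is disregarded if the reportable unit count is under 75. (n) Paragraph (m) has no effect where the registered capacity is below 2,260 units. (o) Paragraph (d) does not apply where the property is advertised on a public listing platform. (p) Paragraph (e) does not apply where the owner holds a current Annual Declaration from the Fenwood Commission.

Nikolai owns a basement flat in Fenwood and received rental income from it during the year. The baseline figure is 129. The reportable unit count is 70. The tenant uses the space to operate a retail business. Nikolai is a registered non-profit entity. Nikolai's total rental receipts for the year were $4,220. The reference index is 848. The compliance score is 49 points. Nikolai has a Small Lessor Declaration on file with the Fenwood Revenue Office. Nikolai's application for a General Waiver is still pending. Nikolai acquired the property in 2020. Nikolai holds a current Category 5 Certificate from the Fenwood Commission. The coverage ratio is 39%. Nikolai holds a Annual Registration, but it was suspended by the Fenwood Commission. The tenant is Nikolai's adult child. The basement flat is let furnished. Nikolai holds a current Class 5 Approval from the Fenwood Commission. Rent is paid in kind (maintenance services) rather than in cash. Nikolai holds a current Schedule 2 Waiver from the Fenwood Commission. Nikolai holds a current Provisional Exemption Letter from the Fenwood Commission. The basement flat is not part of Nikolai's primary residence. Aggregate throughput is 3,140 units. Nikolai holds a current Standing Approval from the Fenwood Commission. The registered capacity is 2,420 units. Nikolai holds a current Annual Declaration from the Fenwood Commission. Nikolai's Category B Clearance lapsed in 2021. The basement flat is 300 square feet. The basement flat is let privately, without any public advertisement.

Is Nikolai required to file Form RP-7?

Exception (a) fails — the Category B Clearance is not current.
Exception (b) requires that the property is part of the owner's primary residence; but the basement flat is not part of the primary residence, so (b) is unavailable.
Exception (c): the tenant is an immediate family member; rent is paid in kind; the reference index is 848, below the 862 limit — every condition holds. Applying paragraphs (h)–(n): (h) is engaged (a current Provisional Exemption Letter is held), but is overridden by (i): (i) operates — a current Standing Approval is held. (j) would limit (i) — the space is let for business use — but (k) sets (j) aside: (k) operates against (j): the compliance score is 49 points, less than the 53 points limit. (l) is triggered (a current Class 5 Approval is held), but is overridden by (m): (m) operates against (l): the reportable unit count is 70, under the 75 limit. (n) does not operate here (the registered capacity is 2,420 units, not below 2,260 units), so (m) stands. Exception (c) stands.
Exception (d) fails — there is no Annual Registration in force.
Exception (e) is satisfied on its face — the coverage ratio is 39%, meeting the 39% threshold; Nikolai is a registered non-profit; a current Schedule 2 Waiver is held. Turning to paragraph (p): (p) operates against (e): a current Annual Declaration is held. So (e) is unavailable.

No — exception (c) applies; Nikolai is not required to file Form RP-7.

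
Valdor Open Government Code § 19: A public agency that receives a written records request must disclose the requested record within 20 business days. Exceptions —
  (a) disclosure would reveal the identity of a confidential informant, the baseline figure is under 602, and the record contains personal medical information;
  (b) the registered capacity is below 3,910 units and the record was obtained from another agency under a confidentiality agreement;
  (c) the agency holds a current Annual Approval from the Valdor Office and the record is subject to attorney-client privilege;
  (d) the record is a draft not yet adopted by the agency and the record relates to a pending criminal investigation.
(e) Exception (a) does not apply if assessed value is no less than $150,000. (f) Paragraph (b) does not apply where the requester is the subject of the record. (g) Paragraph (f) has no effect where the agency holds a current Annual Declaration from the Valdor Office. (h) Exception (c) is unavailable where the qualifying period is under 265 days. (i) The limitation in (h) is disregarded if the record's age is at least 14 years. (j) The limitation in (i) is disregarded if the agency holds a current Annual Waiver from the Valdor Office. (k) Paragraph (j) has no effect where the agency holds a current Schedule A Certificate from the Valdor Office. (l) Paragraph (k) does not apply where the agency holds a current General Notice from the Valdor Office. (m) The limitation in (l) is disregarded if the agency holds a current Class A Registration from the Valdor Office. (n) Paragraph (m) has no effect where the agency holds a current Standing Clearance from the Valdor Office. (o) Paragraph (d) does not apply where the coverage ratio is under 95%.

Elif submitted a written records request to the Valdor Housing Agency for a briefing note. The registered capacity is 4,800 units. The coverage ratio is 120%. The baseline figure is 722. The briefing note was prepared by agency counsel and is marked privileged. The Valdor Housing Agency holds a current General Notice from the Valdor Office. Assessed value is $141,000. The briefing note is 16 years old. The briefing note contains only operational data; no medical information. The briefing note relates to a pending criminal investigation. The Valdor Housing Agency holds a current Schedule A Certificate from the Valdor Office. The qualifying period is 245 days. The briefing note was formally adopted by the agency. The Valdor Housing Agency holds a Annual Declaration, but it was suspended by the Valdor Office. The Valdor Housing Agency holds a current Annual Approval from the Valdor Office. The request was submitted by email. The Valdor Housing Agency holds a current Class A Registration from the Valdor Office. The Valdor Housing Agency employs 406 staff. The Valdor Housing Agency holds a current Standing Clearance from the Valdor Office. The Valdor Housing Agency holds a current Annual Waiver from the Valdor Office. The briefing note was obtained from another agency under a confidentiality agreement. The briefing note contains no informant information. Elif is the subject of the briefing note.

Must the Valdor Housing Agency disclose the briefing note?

Yes — the Valdor Housing Agency must disclose the briefing note.

Exception (a) requires that disclosure would reveal the identity of a confidential informant; but the briefing note contains no informant information, so (a) is unavailable.
Exception (b) requires that the registered capacity is below 3,910 units; but the registered capacity is 4,800 units, not below 3,910 units, so (b) is unavailable.
Exception (c)'s conditions are all satisfied: a current Annual Approval is held; the briefing note is privileged. But: (h) operates against (c): the qualifying period is 245 days, under the 265 days limit. (i) would limit (h) — the record's age is 16 years, meeting the 14 years threshold — but (j) sets (i) aside: (j) operates — a current Annual Waiver is held. (k) would limit (j) — a current Schedule A Certificate is held — but (l) sets (k) aside: (l) operates against (k): a current General Notice is held. (m) is engaged (a current Class A Registration is held), but is overridden by (n): (n) applies — a current Standing Clearance is held. So (c) is unavailable.
Exception (d) fails — the briefing note has been formally adopted.
Every exception is unavailable, so the rule governs.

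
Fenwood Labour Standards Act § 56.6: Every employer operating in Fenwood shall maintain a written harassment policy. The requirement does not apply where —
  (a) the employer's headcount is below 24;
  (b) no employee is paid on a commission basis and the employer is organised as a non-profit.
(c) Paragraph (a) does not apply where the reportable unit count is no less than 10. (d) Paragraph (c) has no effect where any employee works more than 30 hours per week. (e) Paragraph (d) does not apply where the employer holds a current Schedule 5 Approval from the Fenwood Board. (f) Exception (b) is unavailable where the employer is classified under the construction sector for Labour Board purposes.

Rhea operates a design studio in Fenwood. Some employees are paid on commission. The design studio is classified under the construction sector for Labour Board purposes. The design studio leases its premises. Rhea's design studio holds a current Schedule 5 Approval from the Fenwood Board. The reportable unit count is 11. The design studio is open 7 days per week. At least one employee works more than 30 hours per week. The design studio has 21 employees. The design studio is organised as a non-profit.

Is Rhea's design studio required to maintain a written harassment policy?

All of (a)'s requirements are met (the employer's headcount is 21, below the 24 limit). However, paragraphs (c)–(e) must be considered: (c) is engaged — the reportable unit count is 11, meeting the 10 threshold. (d) is triggered (at least one employee exceeds 30 hours/week), but yields to (e): (e) applies — a current Schedule 5 Approval is held. So (a) is unavailable.
Exception (b) does not apply: some employees are paid on commission.
No exception is made out. Rhea's design studio falls within the general rule.

Yes — Rhea's design studio must maintain a written harassment policy.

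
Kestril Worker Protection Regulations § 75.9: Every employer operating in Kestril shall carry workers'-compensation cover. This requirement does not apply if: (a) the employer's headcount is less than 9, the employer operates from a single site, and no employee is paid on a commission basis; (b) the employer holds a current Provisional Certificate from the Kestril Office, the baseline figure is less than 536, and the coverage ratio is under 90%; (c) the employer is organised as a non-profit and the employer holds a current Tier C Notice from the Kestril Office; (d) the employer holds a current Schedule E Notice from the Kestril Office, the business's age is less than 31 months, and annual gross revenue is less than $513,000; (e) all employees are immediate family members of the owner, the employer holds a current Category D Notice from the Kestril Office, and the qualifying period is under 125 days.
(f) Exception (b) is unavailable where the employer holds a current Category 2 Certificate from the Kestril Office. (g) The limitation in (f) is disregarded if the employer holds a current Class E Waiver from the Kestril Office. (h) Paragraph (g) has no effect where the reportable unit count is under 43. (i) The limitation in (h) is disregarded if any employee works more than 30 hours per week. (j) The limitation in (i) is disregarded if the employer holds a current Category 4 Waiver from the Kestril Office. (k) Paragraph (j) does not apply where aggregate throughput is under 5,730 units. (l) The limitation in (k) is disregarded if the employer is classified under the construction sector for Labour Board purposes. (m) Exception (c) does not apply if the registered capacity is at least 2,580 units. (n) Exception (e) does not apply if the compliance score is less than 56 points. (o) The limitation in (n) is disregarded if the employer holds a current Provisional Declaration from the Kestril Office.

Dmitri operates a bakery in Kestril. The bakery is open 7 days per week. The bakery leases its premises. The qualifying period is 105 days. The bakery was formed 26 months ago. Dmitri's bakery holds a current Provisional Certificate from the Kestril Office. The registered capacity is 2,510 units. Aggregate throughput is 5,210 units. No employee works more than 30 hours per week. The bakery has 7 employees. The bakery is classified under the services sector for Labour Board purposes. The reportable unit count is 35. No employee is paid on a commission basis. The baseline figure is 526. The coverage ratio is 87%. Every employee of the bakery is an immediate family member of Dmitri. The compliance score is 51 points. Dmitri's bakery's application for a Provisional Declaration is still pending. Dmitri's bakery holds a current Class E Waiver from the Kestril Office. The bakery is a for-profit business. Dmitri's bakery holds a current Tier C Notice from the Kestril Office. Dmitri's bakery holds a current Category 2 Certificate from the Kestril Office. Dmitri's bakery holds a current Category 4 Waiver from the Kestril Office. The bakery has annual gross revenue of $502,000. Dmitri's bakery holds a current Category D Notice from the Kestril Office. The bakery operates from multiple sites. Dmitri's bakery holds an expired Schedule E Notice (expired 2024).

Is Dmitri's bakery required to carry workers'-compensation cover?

Yes — Dmitri's bakery must carry workers'-compensation cover.

Exception (a) fails — the employer operates from multiple sites.
Exception (b) is satisfied on its face — a current Provisional Certificate is held; the baseline figure is 526, less than the 536 limit; the coverage ratio is 87%, under the 90% limit. But applying paragraphs (f)–(l): (f) operates against (b): a current Category 2 Certificate is held. (g) would limit (f) — a current Class E Waiver is held — but (h) sets (g) aside: (h) operates against (g): the reportable unit count is 35, under the 43 limit. (i) is not triggered (no employee exceeds 30 hours/week), so (h) stands. (b) is therefore removed.
Exception (c) does not apply: the employer is for-profit.
Exception (d) requires that the employer holds a current Schedule E Notice from the Kestril Office; but no current Schedule E Notice is held, so (d) is unavailable.
Exception (e)'s conditions are all satisfied: every employee is an immediate family member; a current Category D Notice is held; the qualifying period is 105 days, under the 125 days limit. But: (n) operates against (e): the compliance score is 51 points, less than the 56 points limit. (o) is not triggered (the Provisional Declaration is not current), so (n) stands. Exception (e) does not apply.
No exception is made out. Dmitri's bakery falls within the general rule.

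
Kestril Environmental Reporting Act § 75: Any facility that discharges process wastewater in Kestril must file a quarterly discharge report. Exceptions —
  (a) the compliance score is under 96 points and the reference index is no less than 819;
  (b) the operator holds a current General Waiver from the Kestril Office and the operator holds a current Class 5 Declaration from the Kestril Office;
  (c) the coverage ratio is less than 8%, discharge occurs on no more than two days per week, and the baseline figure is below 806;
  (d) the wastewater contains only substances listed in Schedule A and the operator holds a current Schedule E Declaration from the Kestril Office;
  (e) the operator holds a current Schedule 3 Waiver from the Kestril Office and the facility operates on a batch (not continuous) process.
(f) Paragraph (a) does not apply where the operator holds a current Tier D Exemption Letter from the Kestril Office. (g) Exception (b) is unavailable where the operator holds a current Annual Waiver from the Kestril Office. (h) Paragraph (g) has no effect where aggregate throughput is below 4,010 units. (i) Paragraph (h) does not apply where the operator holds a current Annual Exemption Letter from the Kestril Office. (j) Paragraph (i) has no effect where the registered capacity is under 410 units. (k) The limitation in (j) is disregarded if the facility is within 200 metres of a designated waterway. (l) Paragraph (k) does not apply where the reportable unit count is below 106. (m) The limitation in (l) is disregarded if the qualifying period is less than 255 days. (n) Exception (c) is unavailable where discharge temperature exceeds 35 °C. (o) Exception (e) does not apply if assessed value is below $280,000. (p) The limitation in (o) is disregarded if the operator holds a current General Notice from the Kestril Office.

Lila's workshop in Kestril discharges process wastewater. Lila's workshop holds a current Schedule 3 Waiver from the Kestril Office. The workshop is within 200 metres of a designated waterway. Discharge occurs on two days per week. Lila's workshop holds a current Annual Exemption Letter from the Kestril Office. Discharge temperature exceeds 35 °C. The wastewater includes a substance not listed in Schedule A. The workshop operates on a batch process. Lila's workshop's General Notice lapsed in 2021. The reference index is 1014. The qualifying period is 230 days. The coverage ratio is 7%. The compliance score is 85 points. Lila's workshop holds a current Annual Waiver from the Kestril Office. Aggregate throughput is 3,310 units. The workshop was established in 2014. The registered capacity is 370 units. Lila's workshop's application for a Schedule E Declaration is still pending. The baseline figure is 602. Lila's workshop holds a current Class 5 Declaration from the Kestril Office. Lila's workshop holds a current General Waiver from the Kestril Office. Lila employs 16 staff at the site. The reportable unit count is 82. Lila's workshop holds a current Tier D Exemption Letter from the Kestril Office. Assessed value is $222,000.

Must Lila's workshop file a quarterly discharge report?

Yes — Lila's workshop must file a quarterly discharge report.

Exception (a) is satisfied on its face — the compliance score is 85 points, under the 96 points limit; the reference index is 1,014, meeting the 819 threshold. However, paragraph (f) must be considered: (f) applies — a current Tier D Exemption Letter is held. (a) is therefore removed.
Exception (b): a current General Waiver is held; a current Class 5 Declaration is held — every condition holds. But: (g) is triggered — a current Annual Waiver is held. (h) is engaged (aggregate throughput is 3,310 units, below the 4,010 units limit), but is set aside by (i): (i) operates against (h): a current Annual Exemption Letter is held. (j) would limit (i) — the registered capacity is 370 units, under the 410 units limit — but (k) sets (j) aside: (k) is engaged — the workshop is within 200 m of a designated waterway. (l) would limit (k) — the reportable unit count is 82, below the 106 limit — but (m) sets (l) aside: (m) operates against (l): the qualifying period is 230 days, less than the 255 days limit. Exception (b) does not apply.
Exception (c) is satisfied on its face — the coverage ratio is 7%, less than the 8% limit; discharge occurs on no more than two days per week; the baseline figure is 602, below the 806 limit. But: (n) operates — discharge temperature exceeds 35 °C. (c) is therefore removed.
Exception (d) fails — the wastewater includes a non-Schedule-A substance.
Exception (e) is satisfied on its face — a current Schedule 3 Waiver is held; the facility operates on a batch process. But: (o) operates against (e): assessed value is $222,000, below the $280,000 limit. (p) is not engaged (there is no General Notice in force), so (o) stands. Exception (e) does not apply.
Every exception is unavailable, so the rule governs.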